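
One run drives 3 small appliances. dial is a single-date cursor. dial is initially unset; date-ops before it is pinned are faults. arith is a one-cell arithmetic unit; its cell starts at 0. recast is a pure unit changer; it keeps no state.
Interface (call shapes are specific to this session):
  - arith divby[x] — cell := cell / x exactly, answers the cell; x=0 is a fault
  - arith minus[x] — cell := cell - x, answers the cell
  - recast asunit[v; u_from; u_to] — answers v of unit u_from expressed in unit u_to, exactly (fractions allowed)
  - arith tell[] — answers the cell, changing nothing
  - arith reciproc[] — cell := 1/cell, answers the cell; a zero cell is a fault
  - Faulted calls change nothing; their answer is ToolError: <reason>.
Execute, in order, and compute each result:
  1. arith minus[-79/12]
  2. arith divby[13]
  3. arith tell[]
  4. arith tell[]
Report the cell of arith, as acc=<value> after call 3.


Act: arith minus[-79/12]
Obs: 79/12
Act: arith divby[13]
Obs: 79/156
Act: arith tell[]
Obs: 79/156
Act: arith tell[]
Obs: 79/156

Answer: acc=79/156


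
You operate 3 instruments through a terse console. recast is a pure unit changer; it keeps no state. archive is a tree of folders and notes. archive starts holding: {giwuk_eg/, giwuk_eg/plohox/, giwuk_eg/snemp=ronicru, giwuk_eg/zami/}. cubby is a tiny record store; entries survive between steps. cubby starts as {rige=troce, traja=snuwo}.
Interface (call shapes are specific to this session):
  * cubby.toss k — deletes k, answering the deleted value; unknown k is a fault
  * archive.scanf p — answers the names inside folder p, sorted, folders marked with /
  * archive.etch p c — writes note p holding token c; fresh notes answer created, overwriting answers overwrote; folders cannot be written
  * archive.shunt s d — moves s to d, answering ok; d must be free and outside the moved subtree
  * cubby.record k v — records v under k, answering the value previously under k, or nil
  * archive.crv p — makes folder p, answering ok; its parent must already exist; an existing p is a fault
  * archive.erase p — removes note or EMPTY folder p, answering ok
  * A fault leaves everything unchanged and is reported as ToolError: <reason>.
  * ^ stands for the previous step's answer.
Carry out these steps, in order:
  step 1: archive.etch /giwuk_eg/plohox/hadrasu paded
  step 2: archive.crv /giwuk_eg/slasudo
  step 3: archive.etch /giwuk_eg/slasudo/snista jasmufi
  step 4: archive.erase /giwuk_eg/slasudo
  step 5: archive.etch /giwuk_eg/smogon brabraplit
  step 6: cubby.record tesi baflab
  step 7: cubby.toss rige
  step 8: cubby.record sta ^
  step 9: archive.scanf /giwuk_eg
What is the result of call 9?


I run etch(p: /giwuk_eg/plohox/hadrasu, c: paded), — result: created.
Next I call crv(p: /giwuk_eg/slasudo), yielding ok.
Invoking etch(p: /giwuk_eg/slasudo/snista, c: jasmufi), — result: created.
Next I call erase(p: /giwuk_eg/slasudo), → ToolError: not empty.
I try etch(p: /giwuk_eg/smogon, c: brabraplit), — result: created.
Next I call record(k: tesi, v: baflab), and see nil.
Then toss(k: rige), and get troce.
Using record(k: sta, v: ^), and get nil.
Next I call scanf(p: /giwuk_eg), and get [plohox/, slasudo/, smogon, snemp, zami/].

Answer: [plohox/, slasudo/, smogon, snemp, zami/]


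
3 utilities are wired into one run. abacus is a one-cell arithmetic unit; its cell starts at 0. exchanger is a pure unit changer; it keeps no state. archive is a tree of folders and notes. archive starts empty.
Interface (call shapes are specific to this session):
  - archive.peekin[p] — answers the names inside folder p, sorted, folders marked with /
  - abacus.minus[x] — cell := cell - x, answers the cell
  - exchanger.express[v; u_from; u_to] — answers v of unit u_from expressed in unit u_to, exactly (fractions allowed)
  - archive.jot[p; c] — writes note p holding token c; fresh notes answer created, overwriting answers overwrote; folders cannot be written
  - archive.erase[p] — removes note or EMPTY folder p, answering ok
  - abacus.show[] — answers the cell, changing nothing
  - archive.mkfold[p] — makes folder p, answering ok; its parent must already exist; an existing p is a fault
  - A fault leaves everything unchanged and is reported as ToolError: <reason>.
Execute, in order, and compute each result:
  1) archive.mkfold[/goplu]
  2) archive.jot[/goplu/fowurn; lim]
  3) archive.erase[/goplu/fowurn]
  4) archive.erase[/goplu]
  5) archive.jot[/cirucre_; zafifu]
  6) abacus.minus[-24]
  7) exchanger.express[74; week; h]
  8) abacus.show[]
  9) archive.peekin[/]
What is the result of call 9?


Answer: [cirucre_]

Derivation:
Calling archive.mkfold using p→/goplu, which returns ok.
Now I run archive.jot using p→/goplu/fowurn, c→lim: created.
Next I call archive.erase using p→/goplu/fowurn, and observe ok.
Using archive.erase using p→/goplu, — result: ok.
I call archive.jot using p→/cirucre_, c→zafifu, → created.
Using abacus.minus using x→-24, — result: 24.
Next I call exchanger.express using v→74, u_from→week, u_to→h, → 12432.
Invoking abacus.show(), and observe 24.
Calling archive.peekin using p→/, → [cirucre_].


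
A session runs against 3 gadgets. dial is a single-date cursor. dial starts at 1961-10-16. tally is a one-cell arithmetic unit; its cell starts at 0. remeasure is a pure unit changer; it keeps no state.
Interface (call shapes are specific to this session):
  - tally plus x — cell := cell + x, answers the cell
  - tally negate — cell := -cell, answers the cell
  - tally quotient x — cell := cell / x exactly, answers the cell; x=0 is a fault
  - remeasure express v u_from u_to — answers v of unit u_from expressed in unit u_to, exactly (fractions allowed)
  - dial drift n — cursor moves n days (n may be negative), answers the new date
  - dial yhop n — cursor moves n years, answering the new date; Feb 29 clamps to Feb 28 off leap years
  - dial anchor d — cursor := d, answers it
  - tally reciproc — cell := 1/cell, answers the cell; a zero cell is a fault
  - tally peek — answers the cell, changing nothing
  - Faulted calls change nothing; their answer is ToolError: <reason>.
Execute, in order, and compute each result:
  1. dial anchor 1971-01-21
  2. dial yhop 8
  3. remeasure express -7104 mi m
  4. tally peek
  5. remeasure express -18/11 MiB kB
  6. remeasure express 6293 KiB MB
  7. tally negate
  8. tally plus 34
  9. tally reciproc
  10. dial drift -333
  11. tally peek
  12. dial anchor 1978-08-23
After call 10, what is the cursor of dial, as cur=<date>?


Do: dial anchor[d: 1971-01-21]
See: 1971-01-21
Do: dial yhop[n: 8]
See: 1979-01-21
Do: remeasure express[v: -7104; u_from: mi; u_to: m]
See: -1429097472/125
Do: tally peek[]
See: 0
Do: remeasure express[v: -18/11; u_from: MiB; u_to: kB]
See: -2359296/1375
Do: remeasure express[v: 6293; u_from: KiB; u_to: MB]
See: 100688/15625
Do: tally negate[]
See: 0
Do: tally plus[x: 34]
See: 34
Do: tally reciproc[]
See: 1/34
Do: dial drift[n: -333]
See: 1978-02-22
Do: tally peek[]
See: 1/34
Do: dial anchor[d: 1978-08-23]
See: 1978-08-23

Answer: cur=1978-02-22


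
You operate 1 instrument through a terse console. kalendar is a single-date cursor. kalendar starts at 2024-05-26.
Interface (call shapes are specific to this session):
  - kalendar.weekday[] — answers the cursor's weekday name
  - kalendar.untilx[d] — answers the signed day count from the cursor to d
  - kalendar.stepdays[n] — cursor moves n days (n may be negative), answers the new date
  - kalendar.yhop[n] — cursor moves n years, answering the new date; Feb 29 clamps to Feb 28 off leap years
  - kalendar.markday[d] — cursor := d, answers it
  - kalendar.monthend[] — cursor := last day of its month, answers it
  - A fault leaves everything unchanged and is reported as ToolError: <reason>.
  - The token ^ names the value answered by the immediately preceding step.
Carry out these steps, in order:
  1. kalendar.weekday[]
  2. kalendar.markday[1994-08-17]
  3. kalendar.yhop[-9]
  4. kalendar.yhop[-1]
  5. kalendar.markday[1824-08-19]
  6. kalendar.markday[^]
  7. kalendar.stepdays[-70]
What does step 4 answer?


! weekday() == Sunday
! markday(d: 1994-08-17) == 1994-08-17
! yhop(n: -9) == 1985-08-17
! yhop(n: -1) == 1984-08-17
! markday(d: 1824-08-19) == 1824-08-19
! markday(d: ^) == 1824-08-19
! stepdays(n: -70) == 1824-06-10

Answer: 1984-08-17


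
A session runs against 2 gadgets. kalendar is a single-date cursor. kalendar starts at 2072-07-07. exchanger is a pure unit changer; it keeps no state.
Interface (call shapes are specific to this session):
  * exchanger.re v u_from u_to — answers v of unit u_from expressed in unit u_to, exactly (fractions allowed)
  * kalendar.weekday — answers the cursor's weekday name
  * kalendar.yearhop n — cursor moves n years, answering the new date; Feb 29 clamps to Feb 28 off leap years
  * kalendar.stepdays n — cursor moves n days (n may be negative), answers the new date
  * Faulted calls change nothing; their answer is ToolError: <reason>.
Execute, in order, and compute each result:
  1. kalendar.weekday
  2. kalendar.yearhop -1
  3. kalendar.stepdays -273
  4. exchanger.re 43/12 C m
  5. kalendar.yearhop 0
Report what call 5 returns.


Next I call weekday(), and observe Thursday.
I use yearhop with n→-1, and see 2071-07-07.
Then stepdays with n→-273, which returns 2070-10-07.
Then re with v→43/12, u_from→C, u_to→m, and see ToolError: incompatible units.
I invoke yearhop with n→0, and get 2070-10-07.

Answer: 2070-10-07


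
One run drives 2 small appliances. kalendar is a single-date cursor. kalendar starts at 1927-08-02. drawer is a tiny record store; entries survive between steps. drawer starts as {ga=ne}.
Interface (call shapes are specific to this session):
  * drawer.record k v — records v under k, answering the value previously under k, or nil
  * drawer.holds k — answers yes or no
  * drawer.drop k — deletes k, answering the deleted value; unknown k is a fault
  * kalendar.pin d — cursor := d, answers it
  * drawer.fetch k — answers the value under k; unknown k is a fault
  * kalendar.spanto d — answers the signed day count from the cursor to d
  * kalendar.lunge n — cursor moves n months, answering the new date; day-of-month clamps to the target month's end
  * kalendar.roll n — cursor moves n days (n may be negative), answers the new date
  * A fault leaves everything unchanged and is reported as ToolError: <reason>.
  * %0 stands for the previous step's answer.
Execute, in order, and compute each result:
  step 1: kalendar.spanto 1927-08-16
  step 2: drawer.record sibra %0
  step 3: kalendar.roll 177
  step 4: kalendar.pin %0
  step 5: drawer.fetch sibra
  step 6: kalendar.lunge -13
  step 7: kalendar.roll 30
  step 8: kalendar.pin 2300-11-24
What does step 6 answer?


Answer: 1926-12-26

Derivation:
[in] spanto d: 1927-08-16
[out] 14
[in] record k: sibra v: %0
[out] nil
[in] roll n: 177
[out] 1928-01-26
[in] pin d: %0
[out] 1928-01-26
[in] fetch k: sibra
[out] 14
[in] lunge n: -13
[out] 1926-12-26
[in] roll n: 30
[out] 1927-01-25
[in] pin d: 2300-11-24
[out] 2300-11-24


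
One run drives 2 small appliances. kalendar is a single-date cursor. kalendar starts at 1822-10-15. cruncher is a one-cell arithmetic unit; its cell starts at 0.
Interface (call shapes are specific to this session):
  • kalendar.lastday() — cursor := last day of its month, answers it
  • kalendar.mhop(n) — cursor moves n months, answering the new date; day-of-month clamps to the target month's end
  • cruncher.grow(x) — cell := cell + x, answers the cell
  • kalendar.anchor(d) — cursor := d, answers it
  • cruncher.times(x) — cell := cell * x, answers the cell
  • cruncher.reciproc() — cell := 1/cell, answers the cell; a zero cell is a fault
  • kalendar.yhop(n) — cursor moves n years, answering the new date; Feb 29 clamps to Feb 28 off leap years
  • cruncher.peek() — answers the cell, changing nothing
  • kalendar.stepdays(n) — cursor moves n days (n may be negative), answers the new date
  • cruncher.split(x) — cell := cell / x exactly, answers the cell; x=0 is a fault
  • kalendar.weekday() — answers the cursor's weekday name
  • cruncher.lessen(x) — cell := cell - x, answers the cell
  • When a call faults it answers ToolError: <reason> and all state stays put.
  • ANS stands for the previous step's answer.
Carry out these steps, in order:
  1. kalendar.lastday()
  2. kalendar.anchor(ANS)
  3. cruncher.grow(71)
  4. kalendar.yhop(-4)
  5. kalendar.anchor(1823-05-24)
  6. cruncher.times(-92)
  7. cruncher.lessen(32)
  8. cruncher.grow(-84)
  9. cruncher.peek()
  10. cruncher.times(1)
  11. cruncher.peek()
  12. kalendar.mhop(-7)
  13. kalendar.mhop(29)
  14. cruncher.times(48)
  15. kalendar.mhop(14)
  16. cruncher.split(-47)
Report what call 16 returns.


$ kalendar.lastday
= 1822-10-31
$ kalendar.anchor d=ANS
= 1822-10-31
$ cruncher.grow x=71
= 71
$ kalendar.yhop n=-4
= 1818-10-31
$ kalendar.anchor d=1823-05-24
= 1823-05-24
$ cruncher.times x=-92
= -6532
$ cruncher.lessen x=32
= -6564
$ cruncher.grow x=-84
= -6648
$ cruncher.peek
= -6648
$ cruncher.times x=1
= -6648
$ cruncher.peek
= -6648
$ kalendar.mhop n=-7
= 1822-10-24
$ kalendar.mhop n=29
= 1825-03-24
$ cruncher.times x=48
= -319104
$ kalendar.mhop n=14
= 1826-05-24
$ cruncher.split x=-47
= 319104/47

Answer: 319104/47


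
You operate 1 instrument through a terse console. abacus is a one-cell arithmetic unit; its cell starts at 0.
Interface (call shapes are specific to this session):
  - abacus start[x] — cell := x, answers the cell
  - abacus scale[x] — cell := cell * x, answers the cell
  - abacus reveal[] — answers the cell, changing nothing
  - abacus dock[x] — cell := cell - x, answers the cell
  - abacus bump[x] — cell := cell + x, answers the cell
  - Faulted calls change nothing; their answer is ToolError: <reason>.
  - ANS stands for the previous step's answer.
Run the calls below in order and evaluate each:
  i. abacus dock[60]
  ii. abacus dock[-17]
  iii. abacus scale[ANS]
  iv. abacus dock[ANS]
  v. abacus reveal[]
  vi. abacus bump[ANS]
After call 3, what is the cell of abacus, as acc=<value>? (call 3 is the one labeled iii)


Answer: acc=1849

Derivation:
% abacus dock x='60'
  -60
% abacus dock x='-17'
  -43
% abacus scale x='ANS'
  1849
% abacus dock x='ANS'
  0
% abacus reveal
  0
% abacus bump x='ANS'
  0


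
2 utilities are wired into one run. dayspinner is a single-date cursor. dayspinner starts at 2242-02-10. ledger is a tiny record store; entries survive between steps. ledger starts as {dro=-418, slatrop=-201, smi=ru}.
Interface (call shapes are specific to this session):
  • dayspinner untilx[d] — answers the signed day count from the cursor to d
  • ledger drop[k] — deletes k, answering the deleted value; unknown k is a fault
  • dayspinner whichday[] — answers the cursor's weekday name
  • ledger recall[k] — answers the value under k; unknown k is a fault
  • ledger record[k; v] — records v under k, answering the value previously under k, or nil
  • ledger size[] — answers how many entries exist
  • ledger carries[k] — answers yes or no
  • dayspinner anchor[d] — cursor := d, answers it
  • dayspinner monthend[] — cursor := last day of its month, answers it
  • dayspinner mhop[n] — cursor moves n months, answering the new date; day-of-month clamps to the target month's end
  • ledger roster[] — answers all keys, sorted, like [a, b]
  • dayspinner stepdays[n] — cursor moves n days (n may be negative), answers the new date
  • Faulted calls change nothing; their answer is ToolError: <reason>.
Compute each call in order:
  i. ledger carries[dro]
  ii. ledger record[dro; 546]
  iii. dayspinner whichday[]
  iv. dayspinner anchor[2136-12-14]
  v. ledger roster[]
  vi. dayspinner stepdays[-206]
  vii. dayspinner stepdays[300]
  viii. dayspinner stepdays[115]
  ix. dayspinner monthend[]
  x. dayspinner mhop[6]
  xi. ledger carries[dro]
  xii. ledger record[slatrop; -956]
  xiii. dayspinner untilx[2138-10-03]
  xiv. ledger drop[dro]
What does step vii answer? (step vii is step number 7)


Answer: 2137-03-18

Derivation:
Step: ledger carries[k=dro]
Result: yes
Step: ledger record[k=dro; v=546]
Result: -418
Step: dayspinner whichday[]
Result: Thursday
Step: dayspinner anchor[d=2136-12-14]
Result: 2136-12-14
Step: ledger roster[]
Result: [dro, slatrop, smi]
Step: dayspinner stepdays[n=-206]
Result: 2136-05-22
Step: dayspinner stepdays[n=300]
Result: 2137-03-18
Step: dayspinner stepdays[n=115]
Result: 2137-07-11
Step: dayspinner monthend[]
Result: 2137-07-31
Step: dayspinner mhop[n=6]
Result: 2138-01-31
Step: ledger carries[k=dro]
Result: yes
Step: ledger record[k=slatrop; v=-956]
Result: -201
Step: dayspinner untilx[d=2138-10-03]
Result: 245
Step: ledger drop[k=dro]
Result: 546


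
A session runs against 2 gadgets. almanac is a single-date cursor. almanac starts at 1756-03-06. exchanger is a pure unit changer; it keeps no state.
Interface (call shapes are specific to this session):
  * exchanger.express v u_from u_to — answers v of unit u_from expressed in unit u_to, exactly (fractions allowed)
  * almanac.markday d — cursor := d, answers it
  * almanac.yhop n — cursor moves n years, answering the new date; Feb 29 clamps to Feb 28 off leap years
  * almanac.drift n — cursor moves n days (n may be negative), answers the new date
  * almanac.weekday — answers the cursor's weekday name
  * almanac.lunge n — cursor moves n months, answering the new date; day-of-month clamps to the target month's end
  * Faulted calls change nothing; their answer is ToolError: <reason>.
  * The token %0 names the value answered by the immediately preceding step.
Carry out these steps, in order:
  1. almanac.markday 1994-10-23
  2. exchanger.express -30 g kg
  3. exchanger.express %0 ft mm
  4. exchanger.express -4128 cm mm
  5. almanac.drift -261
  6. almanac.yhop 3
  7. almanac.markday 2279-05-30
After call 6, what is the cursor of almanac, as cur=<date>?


Do: markday[d→1994-10-23]
See: 1994-10-23
Do: express[v→-30; u_from→g; u_to→kg]
See: -3/100
Do: express[v→%0; u_from→ft; u_to→mm]
See: -1143/125
Do: express[v→-4128; u_from→cm; u_to→mm]
See: -41280
Do: drift[n→-261]
See: 1994-02-04
Do: yhop[n→3]
See: 1997-02-04
Do: markday[d→2279-05-30]
See: 2279-05-30

Answer: cur=1997-02-04


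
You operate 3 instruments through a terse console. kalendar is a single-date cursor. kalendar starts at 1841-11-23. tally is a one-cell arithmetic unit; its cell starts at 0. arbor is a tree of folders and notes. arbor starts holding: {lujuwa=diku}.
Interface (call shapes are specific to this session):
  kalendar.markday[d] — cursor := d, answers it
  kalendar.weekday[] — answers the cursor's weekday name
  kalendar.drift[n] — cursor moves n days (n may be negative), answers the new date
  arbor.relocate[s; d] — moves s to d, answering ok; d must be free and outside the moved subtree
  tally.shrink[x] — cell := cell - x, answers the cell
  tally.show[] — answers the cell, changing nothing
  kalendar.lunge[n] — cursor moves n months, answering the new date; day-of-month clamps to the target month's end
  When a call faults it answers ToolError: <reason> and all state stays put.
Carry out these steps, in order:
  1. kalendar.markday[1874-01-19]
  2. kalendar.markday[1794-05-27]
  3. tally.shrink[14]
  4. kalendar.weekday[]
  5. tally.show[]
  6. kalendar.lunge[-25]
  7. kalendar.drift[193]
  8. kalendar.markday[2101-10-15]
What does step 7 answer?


Next I call kalendar.markday with d→1874-01-19, and see 1874-01-19.
Now I run kalendar.markday with d→1794-05-27, giving 1794-05-27.
Next I call tally.shrink with x→14, and get -14.
Next I call kalendar.weekday(): Tuesday.
Then tally.show(), yielding -14.
Using kalendar.lunge with n→-25, → 1792-04-27.
I invoke kalendar.drift with n→193, and get 1792-11-06.
Next I call kalendar.markday with d→2101-10-15, and get 2101-10-15.

Answer: 1792-11-06


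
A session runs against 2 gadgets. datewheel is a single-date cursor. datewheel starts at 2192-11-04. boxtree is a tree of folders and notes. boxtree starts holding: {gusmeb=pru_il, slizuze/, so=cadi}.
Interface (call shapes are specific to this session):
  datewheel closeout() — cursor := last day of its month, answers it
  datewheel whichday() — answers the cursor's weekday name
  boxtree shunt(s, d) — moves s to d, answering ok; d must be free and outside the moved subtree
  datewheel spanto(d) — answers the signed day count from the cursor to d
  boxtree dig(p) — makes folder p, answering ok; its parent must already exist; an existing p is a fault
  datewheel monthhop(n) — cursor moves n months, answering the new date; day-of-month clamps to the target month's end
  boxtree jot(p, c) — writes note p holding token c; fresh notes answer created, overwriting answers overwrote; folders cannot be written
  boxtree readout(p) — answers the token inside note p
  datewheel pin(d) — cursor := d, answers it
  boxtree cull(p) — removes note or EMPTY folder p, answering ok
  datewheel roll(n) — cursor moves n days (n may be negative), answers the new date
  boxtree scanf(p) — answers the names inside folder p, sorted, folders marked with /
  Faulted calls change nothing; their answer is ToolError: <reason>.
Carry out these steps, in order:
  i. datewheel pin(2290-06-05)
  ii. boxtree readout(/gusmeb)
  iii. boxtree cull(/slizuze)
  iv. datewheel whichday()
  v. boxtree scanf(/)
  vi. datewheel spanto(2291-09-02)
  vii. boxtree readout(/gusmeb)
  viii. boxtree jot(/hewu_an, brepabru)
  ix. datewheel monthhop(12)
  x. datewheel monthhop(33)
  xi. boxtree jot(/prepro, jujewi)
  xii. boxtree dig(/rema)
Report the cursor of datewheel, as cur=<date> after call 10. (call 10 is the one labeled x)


> datewheel pin d='2290-06-05'
  2290-06-05
> boxtree readout p='/gusmeb'
  pru_il
> boxtree cull p='/slizuze'
  ok
> datewheel whichday
  Thursday
> boxtree scanf p='/'
  [gusmeb, so]
> datewheel spanto d='2291-09-02'
  454
> boxtree readout p='/gusmeb'
  pru_il
> boxtree jot p='/hewu_an' c='brepabru'
  created
> datewheel monthhop n='12'
  2291-06-05
> datewheel monthhop n='33'
  2294-03-05
> boxtree jot p='/prepro' c='jujewi'
  created
> boxtree dig p='/rema'
  ok

Answer: cur=2294-03-05


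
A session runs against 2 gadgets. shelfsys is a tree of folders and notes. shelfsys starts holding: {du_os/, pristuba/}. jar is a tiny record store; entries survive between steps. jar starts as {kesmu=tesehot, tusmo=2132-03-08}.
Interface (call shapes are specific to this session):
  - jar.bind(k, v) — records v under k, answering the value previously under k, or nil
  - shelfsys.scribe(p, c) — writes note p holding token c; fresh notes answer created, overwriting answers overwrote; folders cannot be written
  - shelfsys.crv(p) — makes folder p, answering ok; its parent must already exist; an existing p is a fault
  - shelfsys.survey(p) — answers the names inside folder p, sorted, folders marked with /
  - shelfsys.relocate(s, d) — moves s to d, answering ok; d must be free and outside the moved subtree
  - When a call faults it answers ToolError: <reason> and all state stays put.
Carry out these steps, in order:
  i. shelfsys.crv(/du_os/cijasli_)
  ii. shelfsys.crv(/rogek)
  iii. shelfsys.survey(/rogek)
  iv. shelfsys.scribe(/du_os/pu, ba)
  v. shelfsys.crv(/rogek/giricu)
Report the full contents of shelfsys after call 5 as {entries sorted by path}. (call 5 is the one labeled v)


Answer: {du_os/, du_os/cijasli_/, du_os/pu=ba, pristuba/, rogek/, rogek/giricu/}

Derivation:
Calling crv with p: /du_os/cijasli_, which returns ok.
I run crv with p: /rogek, and get ok.
Next I call survey with p: /rogek, yielding [].
I invoke scribe with p: /du_os/pu, c: ba, and get created.
I use crv with p: /rogek/giricu: ok.


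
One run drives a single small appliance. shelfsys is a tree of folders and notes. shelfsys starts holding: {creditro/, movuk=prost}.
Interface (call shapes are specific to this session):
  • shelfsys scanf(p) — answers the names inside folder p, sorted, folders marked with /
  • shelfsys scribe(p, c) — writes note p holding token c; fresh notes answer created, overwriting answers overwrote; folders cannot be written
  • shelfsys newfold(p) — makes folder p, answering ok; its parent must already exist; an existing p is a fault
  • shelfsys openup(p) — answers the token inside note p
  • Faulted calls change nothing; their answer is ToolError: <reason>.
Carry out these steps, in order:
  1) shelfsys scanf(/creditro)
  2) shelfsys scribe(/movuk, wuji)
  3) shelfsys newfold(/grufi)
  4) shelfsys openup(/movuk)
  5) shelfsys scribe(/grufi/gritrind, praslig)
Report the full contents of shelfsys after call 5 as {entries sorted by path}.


Answer: {creditro/, grufi/, grufi/gritrind=praslig, movuk=wuji}

Derivation:
·→ shelfsys scanf(p: /creditro)
·← []
·→ shelfsys scribe(p: /movuk, c: wuji)
·← overwrote
·→ shelfsys newfold(p: /grufi)
·← ok
·→ shelfsys openup(p: /movuk)
·← wuji
·→ shelfsys scribe(p: /grufi/gritrind, c: praslig)
·← created


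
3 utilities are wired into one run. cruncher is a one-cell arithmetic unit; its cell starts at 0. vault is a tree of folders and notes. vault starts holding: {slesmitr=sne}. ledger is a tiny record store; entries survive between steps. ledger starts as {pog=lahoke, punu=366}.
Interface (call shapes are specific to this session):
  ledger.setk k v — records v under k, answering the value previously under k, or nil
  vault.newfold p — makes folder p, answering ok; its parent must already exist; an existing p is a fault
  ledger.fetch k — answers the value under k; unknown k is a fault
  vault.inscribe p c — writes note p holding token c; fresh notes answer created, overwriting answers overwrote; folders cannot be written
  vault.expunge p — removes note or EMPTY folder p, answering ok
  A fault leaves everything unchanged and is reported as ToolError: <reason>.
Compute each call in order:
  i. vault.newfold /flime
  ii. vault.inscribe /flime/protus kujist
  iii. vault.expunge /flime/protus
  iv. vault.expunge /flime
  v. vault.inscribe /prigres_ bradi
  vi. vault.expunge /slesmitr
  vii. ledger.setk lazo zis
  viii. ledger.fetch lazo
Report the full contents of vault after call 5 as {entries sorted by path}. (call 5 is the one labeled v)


Answer: {prigres_=bradi, slesmitr=sne}

Derivation:
-- newfold(p=/flime) => ok
-- inscribe(p=/flime/protus, c=kujist) => created
-- expunge(p=/flime/protus) => ok
-- expunge(p=/flime) => ok
-- inscribe(p=/prigres_, c=bradi) => created
-- expunge(p=/slesmitr) => ok
-- setk(k=lazo, v=zis) => nil
-- fetch(k=lazo) => zis


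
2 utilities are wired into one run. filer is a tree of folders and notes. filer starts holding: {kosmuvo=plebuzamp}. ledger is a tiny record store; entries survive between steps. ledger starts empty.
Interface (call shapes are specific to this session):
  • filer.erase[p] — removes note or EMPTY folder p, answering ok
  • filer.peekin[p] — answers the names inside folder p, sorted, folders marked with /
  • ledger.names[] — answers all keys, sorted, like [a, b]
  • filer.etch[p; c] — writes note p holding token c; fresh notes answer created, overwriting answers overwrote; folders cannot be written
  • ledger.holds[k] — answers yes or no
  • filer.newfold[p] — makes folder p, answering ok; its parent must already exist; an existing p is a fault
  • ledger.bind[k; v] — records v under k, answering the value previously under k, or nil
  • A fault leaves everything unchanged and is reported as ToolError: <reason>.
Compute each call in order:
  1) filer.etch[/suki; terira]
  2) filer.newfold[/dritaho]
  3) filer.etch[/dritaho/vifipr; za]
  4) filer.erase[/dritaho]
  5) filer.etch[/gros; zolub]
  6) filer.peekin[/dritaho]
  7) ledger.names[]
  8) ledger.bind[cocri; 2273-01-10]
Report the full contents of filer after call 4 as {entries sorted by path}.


Answer: {dritaho/, dritaho/vifipr=za, kosmuvo=plebuzamp, suki=terira}

Derivation:
# 1. filer.etch(p: /suki, c: terira) ~> created
# 2. filer.newfold(p: /dritaho) ~> ok
# 3. filer.etch(p: /dritaho/vifipr, c: za) ~> created
# 4. filer.erase(p: /dritaho) ~> ToolError: not empty
# 5. filer.etch(p: /gros, c: zolub) ~> created
# 6. filer.peekin(p: /dritaho) ~> [vifipr]
# 7. ledger.names() ~> []
# 8. ledger.bind(k: cocri, v: 2273-01-10) ~> nil


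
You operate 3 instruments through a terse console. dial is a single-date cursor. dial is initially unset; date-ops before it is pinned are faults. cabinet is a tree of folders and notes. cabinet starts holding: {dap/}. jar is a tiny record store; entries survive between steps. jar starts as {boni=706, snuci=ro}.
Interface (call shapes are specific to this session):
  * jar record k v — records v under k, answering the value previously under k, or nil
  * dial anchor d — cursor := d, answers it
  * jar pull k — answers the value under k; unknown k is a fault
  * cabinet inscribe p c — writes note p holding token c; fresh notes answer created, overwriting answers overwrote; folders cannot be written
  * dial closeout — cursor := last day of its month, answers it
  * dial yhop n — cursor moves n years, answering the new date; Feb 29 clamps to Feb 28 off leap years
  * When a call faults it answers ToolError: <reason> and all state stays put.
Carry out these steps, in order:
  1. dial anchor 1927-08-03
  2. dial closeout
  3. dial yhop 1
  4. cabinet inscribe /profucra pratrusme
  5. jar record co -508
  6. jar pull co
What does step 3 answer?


Answer: 1928-08-31

Derivation:
% dial anchor d: 1927-08-03
  1927-08-03
% dial closeout
  1927-08-31
% dial yhop n: 1
  1928-08-31
% cabinet inscribe p: /profucra c: pratrusme
  created
% jar record k: co v: -508
  nil
% jar pull k: co
  -508


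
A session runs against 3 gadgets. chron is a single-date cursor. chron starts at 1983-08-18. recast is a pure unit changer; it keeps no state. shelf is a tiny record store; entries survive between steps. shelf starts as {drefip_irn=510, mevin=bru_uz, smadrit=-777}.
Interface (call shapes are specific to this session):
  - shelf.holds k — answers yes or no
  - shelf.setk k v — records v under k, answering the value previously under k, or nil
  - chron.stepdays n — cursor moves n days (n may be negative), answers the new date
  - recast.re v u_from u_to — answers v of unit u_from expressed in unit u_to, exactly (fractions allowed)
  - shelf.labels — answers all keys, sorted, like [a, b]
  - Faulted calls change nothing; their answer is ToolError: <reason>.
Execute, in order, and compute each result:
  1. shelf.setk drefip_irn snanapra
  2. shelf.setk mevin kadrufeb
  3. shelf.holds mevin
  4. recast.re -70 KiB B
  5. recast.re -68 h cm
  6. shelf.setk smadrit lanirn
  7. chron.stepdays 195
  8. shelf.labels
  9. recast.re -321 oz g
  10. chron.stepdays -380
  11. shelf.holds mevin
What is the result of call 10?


Answer: 1983-02-14

Derivation:
% setk k→drefip_irn v→snanapra
= 510
% setk k→mevin v→kadrufeb
= bru_uz
% holds k→mevin
= yes
% re v→-70 u_from→KiB u_to→B
= -71680
% re v→-68 u_from→h u_to→cm
= ToolError: incompatible units
% setk k→smadrit v→lanirn
= -777
% stepdays n→195
= 1984-02-29
% labels
= [drefip_irn, mevin, smadrit]
% re v→-321 u_from→oz u_to→g
= -14560315077/1600000
% stepdays n→-380
= 1983-02-14
% holds k→mevin
= yes


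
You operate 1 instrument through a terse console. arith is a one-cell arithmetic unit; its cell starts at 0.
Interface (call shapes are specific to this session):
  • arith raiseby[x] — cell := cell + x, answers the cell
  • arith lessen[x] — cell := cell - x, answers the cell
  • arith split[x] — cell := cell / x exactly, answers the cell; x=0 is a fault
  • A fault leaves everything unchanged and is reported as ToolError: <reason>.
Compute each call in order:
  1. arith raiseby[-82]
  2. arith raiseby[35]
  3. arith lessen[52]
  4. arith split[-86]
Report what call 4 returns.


Then arith raiseby with x=-82, and observe -82.
Invoking arith raiseby with x=35, which returns -47.
Using arith lessen with x=52, which returns -99.
I call arith split with x=-86, yielding 99/86.

Answer: 99/86


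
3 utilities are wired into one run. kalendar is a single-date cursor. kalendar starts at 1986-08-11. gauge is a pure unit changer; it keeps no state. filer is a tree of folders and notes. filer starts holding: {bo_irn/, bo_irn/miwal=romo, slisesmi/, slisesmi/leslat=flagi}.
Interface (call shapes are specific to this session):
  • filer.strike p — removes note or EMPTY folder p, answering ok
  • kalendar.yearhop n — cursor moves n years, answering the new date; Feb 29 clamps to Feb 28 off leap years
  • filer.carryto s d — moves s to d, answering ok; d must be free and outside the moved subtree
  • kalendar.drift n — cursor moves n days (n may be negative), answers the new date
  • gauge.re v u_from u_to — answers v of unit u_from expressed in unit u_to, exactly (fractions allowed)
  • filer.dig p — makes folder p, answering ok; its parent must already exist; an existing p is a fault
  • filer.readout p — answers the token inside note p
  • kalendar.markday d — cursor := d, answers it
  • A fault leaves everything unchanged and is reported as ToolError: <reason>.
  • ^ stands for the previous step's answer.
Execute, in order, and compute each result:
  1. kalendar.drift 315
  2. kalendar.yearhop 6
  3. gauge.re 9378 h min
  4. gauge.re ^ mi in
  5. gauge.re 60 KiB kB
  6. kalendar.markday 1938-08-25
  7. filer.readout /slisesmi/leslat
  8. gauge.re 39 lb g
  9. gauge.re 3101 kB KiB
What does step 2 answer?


Step: drift[n→315]
Result: 1987-06-22
Step: yearhop[n→6]
Result: 1993-06-22
Step: re[v→9378; u_from→h; u_to→min]
Result: 562680
Step: re[v→^; u_from→mi; u_to→in]
Result: 35651404800
Step: re[v→60; u_from→KiB; u_to→kB]
Result: 1536/25
Step: markday[d→1938-08-25]
Result: 1938-08-25
Step: readout[p→/slisesmi/leslat]
Result: flagi
Step: re[v→39; u_from→lb; u_to→g]
Result: 1769010243/100000
Step: re[v→3101; u_from→kB; u_to→KiB]
Result: 387625/128

Answer: 1993-06-22


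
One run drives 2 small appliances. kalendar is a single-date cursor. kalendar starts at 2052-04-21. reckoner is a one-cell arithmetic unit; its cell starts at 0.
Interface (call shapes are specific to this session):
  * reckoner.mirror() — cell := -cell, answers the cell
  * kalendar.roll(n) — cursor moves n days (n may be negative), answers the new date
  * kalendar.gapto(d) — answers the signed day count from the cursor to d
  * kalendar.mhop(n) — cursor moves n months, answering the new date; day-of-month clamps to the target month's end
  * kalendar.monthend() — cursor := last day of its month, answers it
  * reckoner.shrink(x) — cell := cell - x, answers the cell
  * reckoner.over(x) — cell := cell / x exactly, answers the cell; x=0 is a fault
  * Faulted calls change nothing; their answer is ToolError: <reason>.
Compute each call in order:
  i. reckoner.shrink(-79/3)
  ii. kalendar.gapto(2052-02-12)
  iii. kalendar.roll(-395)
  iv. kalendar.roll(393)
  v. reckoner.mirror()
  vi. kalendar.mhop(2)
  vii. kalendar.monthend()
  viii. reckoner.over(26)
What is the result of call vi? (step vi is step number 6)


Answer: 2052-06-19

Derivation:
Do: shrink[-79/3]
See: 79/3
Do: gapto[2052-02-12]
See: -69
Do: roll[-395]
See: 2051-03-23
Do: roll[393]
See: 2052-04-19
Do: mirror[]
See: -79/3
Do: mhop[2]
See: 2052-06-19
Do: monthend[]
See: 2052-06-30
Do: over[26]
See: -79/78


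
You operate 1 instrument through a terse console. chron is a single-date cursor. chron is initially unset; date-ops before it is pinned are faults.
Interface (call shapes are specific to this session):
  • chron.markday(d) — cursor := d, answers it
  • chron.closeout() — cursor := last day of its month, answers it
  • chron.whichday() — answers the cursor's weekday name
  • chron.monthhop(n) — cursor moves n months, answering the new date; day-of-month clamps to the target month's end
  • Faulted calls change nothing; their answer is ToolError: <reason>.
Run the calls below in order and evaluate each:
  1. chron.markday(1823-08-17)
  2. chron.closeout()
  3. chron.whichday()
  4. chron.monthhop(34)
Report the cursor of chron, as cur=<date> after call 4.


~$ chron.markday d→1823-08-17
:: 1823-08-17
~$ chron.closeout
:: 1823-08-31
~$ chron.whichday
:: Sunday
~$ chron.monthhop n→34
:: 1826-06-30

Answer: cur=1826-06-30


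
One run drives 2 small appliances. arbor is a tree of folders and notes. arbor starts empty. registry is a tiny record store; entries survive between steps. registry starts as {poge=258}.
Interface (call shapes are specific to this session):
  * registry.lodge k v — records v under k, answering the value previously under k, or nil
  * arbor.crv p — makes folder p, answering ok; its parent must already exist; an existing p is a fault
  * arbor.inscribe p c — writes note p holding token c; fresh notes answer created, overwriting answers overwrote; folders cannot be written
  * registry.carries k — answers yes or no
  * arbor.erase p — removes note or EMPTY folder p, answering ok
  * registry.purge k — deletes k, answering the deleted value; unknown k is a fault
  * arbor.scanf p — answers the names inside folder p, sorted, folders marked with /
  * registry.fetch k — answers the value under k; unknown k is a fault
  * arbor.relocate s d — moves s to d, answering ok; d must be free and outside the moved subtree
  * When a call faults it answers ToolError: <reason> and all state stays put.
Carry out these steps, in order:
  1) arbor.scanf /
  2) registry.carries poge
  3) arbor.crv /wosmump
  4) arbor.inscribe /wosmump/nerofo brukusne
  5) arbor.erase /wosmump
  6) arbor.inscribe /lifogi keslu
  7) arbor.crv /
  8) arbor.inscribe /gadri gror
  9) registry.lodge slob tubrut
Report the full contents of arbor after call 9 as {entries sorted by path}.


Answer: {gadri=gror, lifogi=keslu, wosmump/, wosmump/nerofo=brukusne}

Derivation:
# arbor.scanf(p→/) : []
# registry.carries(k→poge) : yes
# arbor.crv(p→/wosmump) : ok
# arbor.inscribe(p→/wosmump/nerofo, c→brukusne) : created
# arbor.erase(p→/wosmump) : ToolError: not empty
# arbor.inscribe(p→/lifogi, c→keslu) : created
# arbor.crv(p→/) : ToolError: exists
# arbor.inscribe(p→/gadri, c→gror) : created
# registry.lodge(k→slob, v→tubrut) : nil


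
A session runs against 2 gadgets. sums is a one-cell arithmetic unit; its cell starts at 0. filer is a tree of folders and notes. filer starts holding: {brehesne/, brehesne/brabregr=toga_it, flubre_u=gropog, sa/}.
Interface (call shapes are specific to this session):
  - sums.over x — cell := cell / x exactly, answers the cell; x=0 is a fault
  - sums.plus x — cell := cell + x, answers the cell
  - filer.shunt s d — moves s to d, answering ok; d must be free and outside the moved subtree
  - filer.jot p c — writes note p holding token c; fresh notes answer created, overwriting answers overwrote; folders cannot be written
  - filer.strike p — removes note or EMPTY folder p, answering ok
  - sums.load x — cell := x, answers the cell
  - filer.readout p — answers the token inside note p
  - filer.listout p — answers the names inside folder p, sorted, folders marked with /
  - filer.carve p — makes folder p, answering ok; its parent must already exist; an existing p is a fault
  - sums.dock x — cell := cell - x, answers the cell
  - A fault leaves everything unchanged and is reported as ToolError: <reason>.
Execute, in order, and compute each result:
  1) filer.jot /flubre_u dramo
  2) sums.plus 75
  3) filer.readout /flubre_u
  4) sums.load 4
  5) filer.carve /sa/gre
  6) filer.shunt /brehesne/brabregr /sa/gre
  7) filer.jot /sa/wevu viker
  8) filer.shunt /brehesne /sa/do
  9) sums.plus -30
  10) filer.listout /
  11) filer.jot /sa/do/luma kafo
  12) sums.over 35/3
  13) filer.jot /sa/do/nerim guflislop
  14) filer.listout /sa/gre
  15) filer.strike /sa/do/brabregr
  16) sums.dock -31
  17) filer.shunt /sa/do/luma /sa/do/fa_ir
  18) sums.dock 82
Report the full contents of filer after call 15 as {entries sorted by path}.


-> jot(p→/flubre_u, c→dramo)
<- overwrote
-> plus(x→75)
<- 75
-> readout(p→/flubre_u)
<- dramo
-> load(x→4)
<- 4
-> carve(p→/sa/gre)
<- ok
-> shunt(s→/brehesne/brabregr, d→/sa/gre)
<- ToolError: exists
-> jot(p→/sa/wevu, c→viker)
<- created
-> shunt(s→/brehesne, d→/sa/do)
<- ok
-> plus(x→-30)
<- -26
-> listout(p→/)
<- [flubre_u, sa/]
-> jot(p→/sa/do/luma, c→kafo)
<- created
-> over(x→35/3)
<- -78/35
-> jot(p→/sa/do/nerim, c→guflislop)
<- created
-> listout(p→/sa/gre)
<- []
-> strike(p→/sa/do/brabregr)
<- ok
-> dock(x→-31)
<- 1007/35
-> shunt(s→/sa/do/luma, d→/sa/do/fa_ir)
<- ok
-> dock(x→82)
<- -1863/35

Answer: {flubre_u=dramo, sa/, sa/do/, sa/do/luma=kafo, sa/do/nerim=guflislop, sa/gre/, sa/wevu=viker}
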